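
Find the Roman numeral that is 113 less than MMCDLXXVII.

MMCDLXXVII = 2477
2477 - 113 = 2364

MMCCCLXIV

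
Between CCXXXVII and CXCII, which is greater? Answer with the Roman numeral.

CCXXXVII = 237
CXCII = 192
237 is larger

CCXXXVII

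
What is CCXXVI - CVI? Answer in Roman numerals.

CCXXVI = 226
CVI = 106
226 - 106 = 120

CXX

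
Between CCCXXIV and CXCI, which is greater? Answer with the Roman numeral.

CCCXXIV = 324
CXCI = 191
324 is larger

CCCXXIV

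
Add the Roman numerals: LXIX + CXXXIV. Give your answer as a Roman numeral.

LXIX = 69
CXXXIV = 134
69 + 134 = 203

CCIII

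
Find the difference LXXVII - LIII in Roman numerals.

LXXVII = 77
LIII = 53
77 - 53 = 24

XXIV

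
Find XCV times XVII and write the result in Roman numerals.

XCV = 95
XVII = 17
95 × 17 = 1615

MDCXV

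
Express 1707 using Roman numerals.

Convert 1707 to Roman numerals:
  1707 contains 1×1000 (M)
  707 contains 1×500 (D)
  207 contains 2×100 (CC)
  7 contains 1×5 (V)
  2 contains 2×1 (II)

MDCCVII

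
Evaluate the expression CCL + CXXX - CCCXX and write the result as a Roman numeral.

CCL = 250, CXXX = 130, CCCXX = 320
250 + 130 = 380
380 - 320 = 60

LX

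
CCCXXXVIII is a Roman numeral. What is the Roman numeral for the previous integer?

CCCXXXVIII = 338, so the previous integer is 338 - 1 = 337

CCCXXXVII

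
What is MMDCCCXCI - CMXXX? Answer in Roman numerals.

MMDCCCXCI = 2891
CMXXX = 930
2891 - 930 = 1961

MCMLXI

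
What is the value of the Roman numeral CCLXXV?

CCLXXV: C=100, C=100, L=50, X=10, X=10, V=5
100 + 100 + 50 + 10 + 10 + 5 = 275

275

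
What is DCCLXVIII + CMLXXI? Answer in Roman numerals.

DCCLXVIII = 768
CMLXXI = 971
768 + 971 = 1739

MDCCXXXIX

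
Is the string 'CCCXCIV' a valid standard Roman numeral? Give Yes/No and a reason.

'CCCXCIV': Check the rules: uses only the symbols I, V, X, L, C, D, M; no symbol is repeated more than three times in a row; V, L and D each appear at most once; the only places a smaller symbol precedes a larger one are the allowed subtractive pairs XC, IV, the symbol right after such a pair (if any) is smaller than the pair's first symbol, and otherwise the values never increase from left to right. Value: C (100) + C (100) + C (100) + XC (90) + IV (4) = 394. So it is a valid standard Roman numeral.

Yes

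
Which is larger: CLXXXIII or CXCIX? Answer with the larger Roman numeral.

CLXXXIII = 183
CXCIX = 199
199 is larger

CXCIX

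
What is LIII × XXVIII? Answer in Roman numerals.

LIII = 53
XXVIII = 28
53 × 28 = 1484

MCDLXXXIV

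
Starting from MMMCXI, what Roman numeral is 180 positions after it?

MMMCXI = 3111
3111 + 180 = 3291

MMMCCXCI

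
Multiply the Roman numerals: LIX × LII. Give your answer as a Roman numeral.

LIX = 59
LII = 52
59 × 52 = 3068

MMMLXVIII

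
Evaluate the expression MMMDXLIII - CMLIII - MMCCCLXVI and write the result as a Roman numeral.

MMMDXLIII = 3543, CMLIII = 953, MMCCCLXVI = 2366
3543 - 953 = 2590
2590 - 2366 = 224

CCXXIV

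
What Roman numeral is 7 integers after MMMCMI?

MMMCMI = 3901
3901 + 7 = 3908

MMMCMVIII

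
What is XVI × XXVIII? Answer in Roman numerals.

XVI = 16
XXVIII = 28
16 × 28 = 448

CDXLVIII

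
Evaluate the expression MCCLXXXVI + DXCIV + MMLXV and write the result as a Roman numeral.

MCCLXXXVI = 1286, DXCIV = 594, MMLXV = 2065
1286 + 594 = 1880
1880 + 2065 = 3945

MMMCMXLV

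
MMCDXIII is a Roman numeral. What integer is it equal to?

MMCDXIII: M=1000, M=1000, CD=400, X=10, I=1, I=1, I=1
1000 + 1000 + 400 + 10 + 1 + 1 + 1 = 2413

2413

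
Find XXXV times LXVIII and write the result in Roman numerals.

XXXV = 35
LXVIII = 68
35 × 68 = 2380

MMCCCLXXX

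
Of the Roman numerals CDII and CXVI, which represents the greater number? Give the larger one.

CDII = 402
CXVI = 116
402 is larger

CDII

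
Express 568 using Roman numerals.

Convert 568 to Roman numerals:
  568 contains 1×500 (D)
  68 contains 1×50 (L)
  18 contains 1×10 (X)
  8 contains 1×5 (V)
  3 contains 3×1 (III)

DLXVIII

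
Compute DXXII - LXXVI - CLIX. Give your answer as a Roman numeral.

DXXII = 522, LXXVI = 76, CLIX = 159
522 - 76 = 446
446 - 159 = 287

CCLXXXVII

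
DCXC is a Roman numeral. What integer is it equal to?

DCXC: D=500, C=100, XC=90
500 + 100 + 90 = 690

690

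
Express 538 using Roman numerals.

Convert 538 to Roman numerals:
  538 contains 1×500 (D)
  38 contains 3×10 (XXX)
  8 contains 1×5 (V)
  3 contains 3×1 (III)

DXXXVIII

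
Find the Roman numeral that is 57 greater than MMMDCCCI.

MMMDCCCI = 3801
3801 + 57 = 3858

MMMDCCCLVIII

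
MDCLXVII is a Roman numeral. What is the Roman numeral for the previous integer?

MDCLXVII = 1667; previous is 1666

MDCLXVI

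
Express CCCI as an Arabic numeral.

CCCI: C=100, C=100, C=100, I=1
100 + 100 + 100 + 1 = 301

301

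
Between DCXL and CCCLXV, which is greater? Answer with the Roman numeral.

DCXL = 640
CCCLXV = 365
640 is larger

DCXL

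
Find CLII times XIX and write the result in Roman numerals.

CLII = 152
XIX = 19
152 × 19 = 2888

MMDCCCLXXXVIII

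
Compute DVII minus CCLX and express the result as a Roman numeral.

DVII = 507
CCLX = 260
507 - 260 = 247

CCXLVII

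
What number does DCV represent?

DCV: D=500, C=100, V=5
500 + 100 + 5 = 605

605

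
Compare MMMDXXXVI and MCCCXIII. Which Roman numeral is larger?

MMMDXXXVI = 3536
MCCCXIII = 1313
3536 is larger

MMMDXXXVI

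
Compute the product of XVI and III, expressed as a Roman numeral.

XVI = 16
III = 3
16 × 3 = 48

XLVIII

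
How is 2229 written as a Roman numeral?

Convert 2229 to Roman numerals:
  2229 contains 2×1000 (MM)
  229 contains 2×100 (CC)
  29 contains 2×10 (XX)
  9 contains 1×9 (IX)

MMCCXXIX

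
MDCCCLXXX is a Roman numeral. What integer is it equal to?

MDCCCLXXX: M=1000, D=500, C=100, C=100, C=100, L=50, X=10, X=10, X=10
1000 + 500 + 100 + 100 + 100 + 50 + 10 + 10 + 10 = 1880

1880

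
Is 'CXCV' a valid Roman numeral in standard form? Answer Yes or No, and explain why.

'CXCV': Check the rules: uses only the symbols I, V, X, L, C, D, M; no symbol is repeated more than three times in a row; V, L and D each appear at most once; the only place a smaller symbol precedes a larger one is the allowed subtractive pair XC, the symbol right after such a pair (if any) is smaller than the pair's first symbol, and otherwise the values never increase from left to right. Value: C (100) + XC (90) + V (5) = 195. So it is a valid standard Roman numeral.

Yes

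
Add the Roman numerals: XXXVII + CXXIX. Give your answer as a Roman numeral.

XXXVII = 37
CXXIX = 129
37 + 129 = 166

CLXVI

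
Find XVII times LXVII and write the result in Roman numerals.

XVII = 17
LXVII = 67
17 × 67 = 1139

MCXXXIX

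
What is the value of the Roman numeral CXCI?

CXCI: C=100, XC=90, I=1
100 + 90 + 1 = 191

191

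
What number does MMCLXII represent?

MMCLXII: M=1000, M=1000, C=100, L=50, X=10, I=1, I=1
1000 + 1000 + 100 + 50 + 10 + 1 + 1 = 2162

2162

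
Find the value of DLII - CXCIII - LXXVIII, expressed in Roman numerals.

DLII = 552, CXCIII = 193, LXXVIII = 78
552 - 193 = 359
359 - 78 = 281

CCLXXXI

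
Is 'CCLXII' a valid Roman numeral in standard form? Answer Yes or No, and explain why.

'CCLXII': Check the rules: uses only the symbols I, V, X, L, C, D, M; no symbol is repeated more than three times in a row; V, L and D each appear at most once; no smaller symbol precedes a larger one (values never increase from left to right). Value: C (100) + C (100) + L (50) + X (10) + I (1) + I (1) = 262. So it is a valid standard Roman numeral.

Yes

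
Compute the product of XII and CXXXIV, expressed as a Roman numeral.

XII = 12
CXXXIV = 134
12 × 134 = 1608

MDCVIII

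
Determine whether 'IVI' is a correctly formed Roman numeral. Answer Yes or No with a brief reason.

'IVI': I cannot come right after the subtractive pair IV: once I is subtracted in IV, the next symbol must be smaller than I

No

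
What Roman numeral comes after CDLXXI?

CDLXXI = 471, so the next integer is 471 + 1 = 472

CDLXXII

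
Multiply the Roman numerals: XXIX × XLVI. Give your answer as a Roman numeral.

XXIX = 29
XLVI = 46
29 × 46 = 1334

MCCCXXXIV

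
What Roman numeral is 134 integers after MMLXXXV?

MMLXXXV = 2085
2085 + 134 = 2219

MMCCXIX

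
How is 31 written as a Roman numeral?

Convert 31 to Roman numerals:
  31 contains 3×10 (XXX)
  1 contains 1×1 (I)

XXXI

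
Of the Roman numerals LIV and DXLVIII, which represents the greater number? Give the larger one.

LIV = 54
DXLVIII = 548
548 is larger

DXLVIII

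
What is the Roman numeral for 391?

Convert 391 to Roman numerals:
  391 contains 3×100 (CCC)
  91 contains 1×90 (XC)
  1 contains 1×1 (I)

CCCXCI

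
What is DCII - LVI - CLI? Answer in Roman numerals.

DCII = 602, LVI = 56, CLI = 151
602 - 56 = 546
546 - 151 = 395

CCCXCV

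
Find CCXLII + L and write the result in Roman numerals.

CCXLII = 242
L = 50
242 + 50 = 292

CCXCII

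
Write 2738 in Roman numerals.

Convert 2738 to Roman numerals:
  2738 contains 2×1000 (MM)
  738 contains 1×500 (D)
  238 contains 2×100 (CC)
  38 contains 3×10 (XXX)
  8 contains 1×5 (V)
  3 contains 3×1 (III)

MMDCCXXXVIII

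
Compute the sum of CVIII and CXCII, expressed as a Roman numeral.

CVIII = 108
CXCII = 192
108 + 192 = 300

CCC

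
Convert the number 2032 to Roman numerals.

Convert 2032 to Roman numerals:
  2032 contains 2×1000 (MM)
  32 contains 3×10 (XXX)
  2 contains 2×1 (II)

MMXXXII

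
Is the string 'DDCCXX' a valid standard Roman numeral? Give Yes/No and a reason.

'DDCCXX': D should not appear more than once

No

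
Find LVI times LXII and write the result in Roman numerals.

LVI = 56
LXII = 62
56 × 62 = 3472

MMMCDLXXII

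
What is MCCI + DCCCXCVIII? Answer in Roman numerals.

MCCI = 1201
DCCCXCVIII = 898
1201 + 898 = 2099

MMXCIX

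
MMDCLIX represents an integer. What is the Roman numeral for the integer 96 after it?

MMDCLIX = 2659
2659 + 96 = 2755

MMDCCLV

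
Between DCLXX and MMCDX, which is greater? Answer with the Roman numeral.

DCLXX = 670
MMCDX = 2410
2410 is larger

MMCDX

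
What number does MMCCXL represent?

MMCCXL: M=1000, M=1000, C=100, C=100, XL=40
1000 + 1000 + 100 + 100 + 40 = 2240

2240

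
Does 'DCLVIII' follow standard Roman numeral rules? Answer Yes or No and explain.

'DCLVIII': Check the rules: uses only the symbols I, V, X, L, C, D, M; no symbol is repeated more than three times in a row; V, L and D each appear at most once; no smaller symbol precedes a larger one (values never increase from left to right). Value: D (500) + C (100) + L (50) + V (5) + I (1) + I (1) + I (1) = 658. So it is a valid standard Roman numeral.

Yes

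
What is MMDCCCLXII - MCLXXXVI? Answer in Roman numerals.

MMDCCCLXII = 2862
MCLXXXVI = 1186
2862 - 1186 = 1676

MDCLXXVI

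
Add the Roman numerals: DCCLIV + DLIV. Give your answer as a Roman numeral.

DCCLIV = 754
DLIV = 554
754 + 554 = 1308

MCCCVIII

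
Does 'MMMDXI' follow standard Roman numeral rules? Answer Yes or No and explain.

'MMMDXI': Check the rules: uses only the symbols I, V, X, L, C, D, M; no symbol is repeated more than three times in a row; V, L and D each appear at most once; no smaller symbol precedes a larger one (values never increase from left to right). Value: M (1000) + M (1000) + M (1000) + D (500) + X (10) + I (1) = 3511. So it is a valid standard Roman numeral.

Yes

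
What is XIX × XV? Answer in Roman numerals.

XIX = 19
XV = 15
19 × 15 = 285

CCLXXXV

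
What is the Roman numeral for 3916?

Convert 3916 to Roman numerals:
  3916 contains 3×1000 (MMM)
  916 contains 1×900 (CM)
  16 contains 1×10 (X)
  6 contains 1×5 (V)
  1 contains 1×1 (I)

MMMCMXVI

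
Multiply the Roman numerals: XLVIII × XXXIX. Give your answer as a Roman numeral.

XLVIII = 48
XXXIX = 39
48 × 39 = 1872

MDCCCLXXII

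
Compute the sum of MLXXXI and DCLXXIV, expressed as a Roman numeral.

MLXXXI = 1081
DCLXXIV = 674
1081 + 674 = 1755

MDCCLV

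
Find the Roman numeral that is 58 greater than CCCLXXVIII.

CCCLXXVIII = 378
378 + 58 = 436

CDXXXVI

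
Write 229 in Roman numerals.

Convert 229 to Roman numerals:
  229 contains 2×100 (CC)
  29 contains 2×10 (XX)
  9 contains 1×9 (IX)

CCXXIX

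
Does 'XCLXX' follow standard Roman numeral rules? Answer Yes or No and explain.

'XCLXX': X (position 1) comes before the larger symbol L (position 3) without being directly in front of it as a subtractive pair; apart from IV, IX, XL, XC, CD and CM, symbols must go from largest to smallest

No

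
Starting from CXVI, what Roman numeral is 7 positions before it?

CXVI = 116
116 - 7 = 109

CIX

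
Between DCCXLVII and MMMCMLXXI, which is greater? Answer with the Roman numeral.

DCCXLVII = 747
MMMCMLXXI = 3971
3971 is larger

MMMCMLXXI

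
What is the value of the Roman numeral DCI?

DCI: D=500, C=100, I=1
500 + 100 + 1 = 601

601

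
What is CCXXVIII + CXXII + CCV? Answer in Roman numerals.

CCXXVIII = 228, CXXII = 122, CCV = 205
228 + 122 = 350
350 + 205 = 555

DLV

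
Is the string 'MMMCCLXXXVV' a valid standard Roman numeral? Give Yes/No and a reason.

'MMMCCLXXXVV': V should not appear more than once

No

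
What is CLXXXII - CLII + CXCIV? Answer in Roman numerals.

CLXXXII = 182, CLII = 152, CXCIV = 194
182 - 152 = 30
30 + 194 = 224

CCXXIV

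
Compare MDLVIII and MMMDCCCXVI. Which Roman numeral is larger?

MDLVIII = 1558
MMMDCCCXVI = 3816
3816 is larger

MMMDCCCXVI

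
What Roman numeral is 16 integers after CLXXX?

CLXXX = 180
180 + 16 = 196

CXCVI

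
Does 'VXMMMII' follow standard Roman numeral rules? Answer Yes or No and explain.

'VXMMMII': Invalid subtractive combination: VX

No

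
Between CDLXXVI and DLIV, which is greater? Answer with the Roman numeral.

CDLXXVI = 476
DLIV = 554
554 is larger

DLIV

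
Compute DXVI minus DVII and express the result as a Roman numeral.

DXVI = 516
DVII = 507
516 - 507 = 9

IX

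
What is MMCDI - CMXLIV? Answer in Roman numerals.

MMCDI = 2401
CMXLIV = 944
2401 - 944 = 1457

MCDLVII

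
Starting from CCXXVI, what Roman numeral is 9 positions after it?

CCXXVI = 226
226 + 9 = 235

CCXXXV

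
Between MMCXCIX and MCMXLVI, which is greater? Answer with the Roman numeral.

MMCXCIX = 2199
MCMXLVI = 1946
2199 is larger

MMCXCIX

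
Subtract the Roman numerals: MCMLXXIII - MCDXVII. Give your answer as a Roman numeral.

MCMLXXIII = 1973
MCDXVII = 1417
1973 - 1417 = 556

DLVI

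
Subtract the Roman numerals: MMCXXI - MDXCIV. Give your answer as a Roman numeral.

MMCXXI = 2121
MDXCIV = 1594
2121 - 1594 = 527

DXXVII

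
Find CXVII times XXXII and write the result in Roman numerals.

CXVII = 117
XXXII = 32
117 × 32 = 3744

MMMDCCXLIV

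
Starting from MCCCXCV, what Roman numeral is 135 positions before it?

MCCCXCV = 1395
1395 - 135 = 1260

MCCLX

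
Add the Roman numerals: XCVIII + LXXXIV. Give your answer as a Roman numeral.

XCVIII = 98
LXXXIV = 84
98 + 84 = 182

CLXXXII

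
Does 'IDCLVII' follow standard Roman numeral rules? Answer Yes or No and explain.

'IDCLVII': Invalid subtractive combination: ID

No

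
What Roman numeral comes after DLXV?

DLXV = 565, so the next integer is 565 + 1 = 566

DLXVI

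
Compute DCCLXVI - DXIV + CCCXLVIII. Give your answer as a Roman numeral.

DCCLXVI = 766, DXIV = 514, CCCXLVIII = 348
766 - 514 = 252
252 + 348 = 600

DC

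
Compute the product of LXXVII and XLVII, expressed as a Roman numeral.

LXXVII = 77
XLVII = 47
77 × 47 = 3619

MMMDCXIX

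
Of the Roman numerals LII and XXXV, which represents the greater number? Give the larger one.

LII = 52
XXXV = 35
52 is larger

LII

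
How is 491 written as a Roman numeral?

Convert 491 to Roman numerals:
  491 contains 1×400 (CD)
  91 contains 1×90 (XC)
  1 contains 1×1 (I)

CDXCI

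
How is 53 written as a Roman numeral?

Convert 53 to Roman numerals:
  53 contains 1×50 (L)
  3 contains 3×1 (III)

LIII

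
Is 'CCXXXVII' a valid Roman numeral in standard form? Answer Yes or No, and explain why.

'CCXXXVII': Check the rules: uses only the symbols I, V, X, L, C, D, M; no symbol is repeated more than three times in a row; V, L and D each appear at most once; no smaller symbol precedes a larger one (values never increase from left to right). Value: C (100) + C (100) + X (10) + X (10) + X (10) + V (5) + I (1) + I (1) = 237. So it is a valid standard Roman numeral.

Yes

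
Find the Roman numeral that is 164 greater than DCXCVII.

DCXCVII = 697
697 + 164 = 861

DCCCLXI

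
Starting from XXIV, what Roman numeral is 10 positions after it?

XXIV = 24
24 + 10 = 34

XXXIV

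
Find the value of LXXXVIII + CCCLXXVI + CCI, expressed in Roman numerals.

LXXXVIII = 88, CCCLXXVI = 376, CCI = 201
88 + 376 = 464
464 + 201 = 665

DCLXV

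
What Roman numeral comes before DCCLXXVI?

DCCLXXVI = 776, so the previous integer is 776 - 1 = 775

DCCLXXV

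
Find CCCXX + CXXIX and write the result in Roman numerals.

CCCXX = 320
CXXIX = 129
320 + 129 = 449

CDXLIX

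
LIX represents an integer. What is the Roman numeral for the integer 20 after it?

LIX = 59
59 + 20 = 79

LXXIX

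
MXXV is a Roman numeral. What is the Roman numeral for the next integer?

MXXV = 1025, so the next integer is 1025 + 1 = 1026

MXXVI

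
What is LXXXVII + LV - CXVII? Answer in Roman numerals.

LXXXVII = 87, LV = 55, CXVII = 117
87 + 55 = 142
142 - 117 = 25

XXV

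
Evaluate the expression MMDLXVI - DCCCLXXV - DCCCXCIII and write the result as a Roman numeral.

MMDLXVI = 2566, DCCCLXXV = 875, DCCCXCIII = 893
2566 - 875 = 1691
1691 - 893 = 798

DCCXCVIII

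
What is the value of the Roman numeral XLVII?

XLVII: XL=40, V=5, I=1, I=1
40 + 5 + 1 + 1 = 47

47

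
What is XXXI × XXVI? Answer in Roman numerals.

XXXI = 31
XXVI = 26
31 × 26 = 806

DCCCVI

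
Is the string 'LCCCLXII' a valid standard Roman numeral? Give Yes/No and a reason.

'LCCCLXII': L should not appear more than once

No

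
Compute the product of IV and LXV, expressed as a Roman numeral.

IV = 4
LXV = 65
4 × 65 = 260

CCLX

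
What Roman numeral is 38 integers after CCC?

CCC = 300
300 + 38 = 338

CCCXXXVIII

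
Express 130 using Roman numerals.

Convert 130 to Roman numerals:
  130 contains 1×100 (C)
  30 contains 3×10 (XXX)

CXXX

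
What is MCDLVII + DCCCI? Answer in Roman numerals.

MCDLVII = 1457
DCCCI = 801
1457 + 801 = 2258

MMCCLVIII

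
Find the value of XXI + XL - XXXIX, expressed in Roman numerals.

XXI = 21, XL = 40, XXXIX = 39
21 + 40 = 61
61 - 39 = 22

XXII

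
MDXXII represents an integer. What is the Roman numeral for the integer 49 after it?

MDXXII = 1522
1522 + 49 = 1571

MDLXXI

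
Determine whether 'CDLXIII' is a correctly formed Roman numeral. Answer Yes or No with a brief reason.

'CDLXIII': Check the rules: uses only the symbols I, V, X, L, C, D, M; no symbol is repeated more than three times in a row; V, L and D each appear at most once; the only place a smaller symbol precedes a larger one is the allowed subtractive pair CD, the symbol right after such a pair (if any) is smaller than the pair's first symbol, and otherwise the values never increase from left to right. Value: CD (400) + L (50) + X (10) + I (1) + I (1) + I (1) = 463. So it is a valid standard Roman numeral.

Yes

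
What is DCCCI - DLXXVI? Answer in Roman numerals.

DCCCI = 801
DLXXVI = 576
801 - 576 = 225

CCXXV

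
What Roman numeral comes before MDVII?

MDVII = 1507, so the previous integer is 1507 - 1 = 1506

MDVI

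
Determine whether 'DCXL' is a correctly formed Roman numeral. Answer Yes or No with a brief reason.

'DCXL': Check the rules: uses only the symbols I, V, X, L, C, D, M; no symbol is repeated more than three times in a row; V, L and D each appear at most once; the only place a smaller symbol precedes a larger one is the allowed subtractive pair XL, the symbol right after such a pair (if any) is smaller than the pair's first symbol, and otherwise the values never increase from left to right. Value: D (500) + C (100) + XL (40) = 640. So it is a valid standard Roman numeral.

Yes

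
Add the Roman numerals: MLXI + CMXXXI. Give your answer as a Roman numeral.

MLXI = 1061
CMXXXI = 931
1061 + 931 = 1992

MCMXCII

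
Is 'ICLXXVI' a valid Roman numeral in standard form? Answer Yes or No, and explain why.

'ICLXXVI': Invalid subtractive combination: IC

No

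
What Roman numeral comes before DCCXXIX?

DCCXXIX = 729; previous is 728

DCCXXVIII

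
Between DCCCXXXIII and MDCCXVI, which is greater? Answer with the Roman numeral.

DCCCXXXIII = 833
MDCCXVI = 1716
1716 is larger

MDCCXVI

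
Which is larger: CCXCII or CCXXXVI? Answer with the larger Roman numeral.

CCXCII = 292
CCXXXVI = 236
292 is larger

CCXCII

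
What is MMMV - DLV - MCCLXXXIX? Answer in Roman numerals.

MMMV = 3005, DLV = 555, MCCLXXXIX = 1289
3005 - 555 = 2450
2450 - 1289 = 1161

MCLXI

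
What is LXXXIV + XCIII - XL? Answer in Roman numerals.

LXXXIV = 84, XCIII = 93, XL = 40
84 + 93 = 177
177 - 40 = 137

CXXXVII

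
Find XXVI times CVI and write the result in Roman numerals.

XXVI = 26
CVI = 106
26 × 106 = 2756

MMDCCLVI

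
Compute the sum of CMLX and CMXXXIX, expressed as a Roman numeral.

CMLX = 960
CMXXXIX = 939
960 + 939 = 1899

MDCCCXCIX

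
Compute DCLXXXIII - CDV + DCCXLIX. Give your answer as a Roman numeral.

DCLXXXIII = 683, CDV = 405, DCCXLIX = 749
683 - 405 = 278
278 + 749 = 1027

MXXVII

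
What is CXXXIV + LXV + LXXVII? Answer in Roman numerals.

CXXXIV = 134, LXV = 65, LXXVII = 77
134 + 65 = 199
199 + 77 = 276

CCLXXVI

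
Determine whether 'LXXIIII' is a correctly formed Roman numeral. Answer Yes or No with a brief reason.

'LXXIIII': More than 3 consecutive I's

No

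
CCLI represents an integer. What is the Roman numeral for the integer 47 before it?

CCLI = 251
251 - 47 = 204

CCIV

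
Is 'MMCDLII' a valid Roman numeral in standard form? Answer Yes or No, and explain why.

'MMCDLII': Check the rules: uses only the symbols I, V, X, L, C, D, M; no symbol is repeated more than three times in a row; V, L and D each appear at most once; the only place a smaller symbol precedes a larger one is the allowed subtractive pair CD, the symbol right after such a pair (if any) is smaller than the pair's first symbol, and otherwise the values never increase from left to right. Value: M (1000) + M (1000) + CD (400) + L (50) + I (1) + I (1) = 2452. So it is a valid standard Roman numeral.

Yes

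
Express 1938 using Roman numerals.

Convert 1938 to Roman numerals:
  1938 contains 1×1000 (M)
  938 contains 1×900 (CM)
  38 contains 3×10 (XXX)
  8 contains 1×5 (V)
  3 contains 3×1 (III)

MCMXXXVIII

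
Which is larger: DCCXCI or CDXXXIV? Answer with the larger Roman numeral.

DCCXCI = 791
CDXXXIV = 434
791 is larger

DCCXCI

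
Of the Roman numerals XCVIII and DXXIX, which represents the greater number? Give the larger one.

XCVIII = 98
DXXIX = 529
529 is larger

DXXIX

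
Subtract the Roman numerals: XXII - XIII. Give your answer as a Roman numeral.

XXII = 22
XIII = 13
22 - 13 = 9

IX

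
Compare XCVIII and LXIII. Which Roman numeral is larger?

XCVIII = 98
LXIII = 63
98 is larger

XCVIII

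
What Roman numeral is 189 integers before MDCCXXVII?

MDCCXXVII = 1727
1727 - 189 = 1538

MDXXXVIII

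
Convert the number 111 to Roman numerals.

Convert 111 to Roman numerals:
  111 contains 1×100 (C)
  11 contains 1×10 (X)
  1 contains 1×1 (I)

CXI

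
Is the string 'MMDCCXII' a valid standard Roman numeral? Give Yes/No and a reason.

'MMDCCXII': Check the rules: uses only the symbols I, V, X, L, C, D, M; no symbol is repeated more than three times in a row; V, L and D each appear at most once; no smaller symbol precedes a larger one (values never increase from left to right). Value: M (1000) + M (1000) + D (500) + C (100) + C (100) + X (10) + I (1) + I (1) = 2712. So it is a valid standard Roman numeral.

Yes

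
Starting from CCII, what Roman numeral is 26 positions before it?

CCII = 202
202 - 26 = 176

CLXXVI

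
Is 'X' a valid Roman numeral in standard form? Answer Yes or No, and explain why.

'X': Check the rules: uses only the symbols I, V, X, L, C, D, M; no symbol is repeated more than three times in a row; V, L and D each appear at most once; no smaller symbol precedes a larger one (values never increase from left to right). Value: X = 10. So it is a valid standard Roman numeral.

Yes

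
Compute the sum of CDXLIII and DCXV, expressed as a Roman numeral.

CDXLIII = 443
DCXV = 615
443 + 615 = 1058

MLVIII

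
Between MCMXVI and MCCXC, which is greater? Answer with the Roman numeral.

MCMXVI = 1916
MCCXC = 1290
1916 is larger

MCMXVI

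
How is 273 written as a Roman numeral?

Convert 273 to Roman numerals:
  273 contains 2×100 (CC)
  73 contains 1×50 (L)
  23 contains 2×10 (XX)
  3 contains 3×1 (III)

CCLXXIII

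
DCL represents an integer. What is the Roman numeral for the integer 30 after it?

DCL = 650
650 + 30 = 680

DCLXXX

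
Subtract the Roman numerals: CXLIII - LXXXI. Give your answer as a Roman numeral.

CXLIII = 143
LXXXI = 81
143 - 81 = 62

LXII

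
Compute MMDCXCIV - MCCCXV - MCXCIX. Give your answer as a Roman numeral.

MMDCXCIV = 2694, MCCCXV = 1315, MCXCIX = 1199
2694 - 1315 = 1379
1379 - 1199 = 180

CLXXX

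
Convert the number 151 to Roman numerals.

Convert 151 to Roman numerals:
  151 contains 1×100 (C)
  51 contains 1×50 (L)
  1 contains 1×1 (I)

CLI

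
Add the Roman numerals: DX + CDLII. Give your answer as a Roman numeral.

DX = 510
CDLII = 452
510 + 452 = 962

CMLXII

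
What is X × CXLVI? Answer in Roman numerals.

X = 10
CXLVI = 146
10 × 146 = 1460

MCDLX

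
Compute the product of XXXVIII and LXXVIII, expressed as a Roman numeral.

XXXVIII = 38
LXXVIII = 78
38 × 78 = 2964

MMCMLXIV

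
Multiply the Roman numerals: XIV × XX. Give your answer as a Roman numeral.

XIV = 14
XX = 20
14 × 20 = 280

CCLXXX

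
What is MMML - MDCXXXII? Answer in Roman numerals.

MMML = 3050
MDCXXXII = 1632
3050 - 1632 = 1418

MCDXVIII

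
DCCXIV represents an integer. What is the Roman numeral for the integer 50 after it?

DCCXIV = 714
714 + 50 = 764

DCCLXIV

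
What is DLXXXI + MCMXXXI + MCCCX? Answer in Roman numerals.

DLXXXI = 581, MCMXXXI = 1931, MCCCX = 1310
581 + 1931 = 2512
2512 + 1310 = 3822

MMMDCCCXXII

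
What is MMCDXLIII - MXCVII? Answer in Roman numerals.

MMCDXLIII = 2443
MXCVII = 1097
2443 - 1097 = 1346

MCCCXLVI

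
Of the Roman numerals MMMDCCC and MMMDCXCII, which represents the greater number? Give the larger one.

MMMDCCC = 3800
MMMDCXCII = 3692
3800 is larger

MMMDCCC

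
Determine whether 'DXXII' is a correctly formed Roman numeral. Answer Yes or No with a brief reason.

'DXXII': Check the rules: uses only the symbols I, V, X, L, C, D, M; no symbol is repeated more than three times in a row; V, L and D each appear at most once; no smaller symbol precedes a larger one (values never increase from left to right). Value: D (500) + X (10) + X (10) + I (1) + I (1) = 522. So it is a valid standard Roman numeral.

Yes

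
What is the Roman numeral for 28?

Convert 28 to Roman numerals:
  28 contains 2×10 (XX)
  8 contains 1×5 (V)
  3 contains 3×1 (III)

XXVIII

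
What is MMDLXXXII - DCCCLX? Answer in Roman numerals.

MMDLXXXII = 2582
DCCCLX = 860
2582 - 860 = 1722

MDCCXXII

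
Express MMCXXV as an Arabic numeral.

MMCXXV: M=1000, M=1000, C=100, X=10, X=10, V=5
1000 + 1000 + 100 + 10 + 10 + 5 = 2125

2125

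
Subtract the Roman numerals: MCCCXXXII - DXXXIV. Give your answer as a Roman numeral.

MCCCXXXII = 1332
DXXXIV = 534
1332 - 534 = 798

DCCXCVIII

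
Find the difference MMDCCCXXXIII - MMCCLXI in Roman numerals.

MMDCCCXXXIII = 2833
MMCCLXI = 2261
2833 - 2261 = 572

DLXXII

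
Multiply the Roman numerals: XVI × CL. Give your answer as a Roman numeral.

XVI = 16
CL = 150
16 × 150 = 2400

MMCD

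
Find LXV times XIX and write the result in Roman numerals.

LXV = 65
XIX = 19
65 × 19 = 1235

MCCXXXV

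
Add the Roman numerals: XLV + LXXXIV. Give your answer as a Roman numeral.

XLV = 45
LXXXIV = 84
45 + 84 = 129

CXXIX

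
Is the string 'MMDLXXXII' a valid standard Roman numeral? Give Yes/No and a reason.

'MMDLXXXII': Check the rules: uses only the symbols I, V, X, L, C, D, M; no symbol is repeated more than three times in a row; V, L and D each appear at most once; no smaller symbol precedes a larger one (values never increase from left to right). Value: M (1000) + M (1000) + D (500) + L (50) + X (10) + X (10) + X (10) + I (1) + I (1) = 2582. So it is a valid standard Roman numeral.

Yes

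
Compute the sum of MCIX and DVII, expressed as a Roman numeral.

MCIX = 1109
DVII = 507
1109 + 507 = 1616

MDCXVI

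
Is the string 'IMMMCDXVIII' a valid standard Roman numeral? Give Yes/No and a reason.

'IMMMCDXVIII': Invalid subtractive combination: IM

No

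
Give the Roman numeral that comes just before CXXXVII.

CXXXVII = 137; previous is 136

CXXXVI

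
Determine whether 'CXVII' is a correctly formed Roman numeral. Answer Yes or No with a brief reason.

'CXVII': Check the rules: uses only the symbols I, V, X, L, C, D, M; no symbol is repeated more than three times in a row; V, L and D each appear at most once; no smaller symbol precedes a larger one (values never increase from left to right). Value: C (100) + X (10) + V (5) + I (1) + I (1) = 117. So it is a valid standard Roman numeral.

Yes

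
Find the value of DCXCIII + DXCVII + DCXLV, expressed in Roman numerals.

DCXCIII = 693, DXCVII = 597, DCXLV = 645
693 + 597 = 1290
1290 + 645 = 1935

MCMXXXV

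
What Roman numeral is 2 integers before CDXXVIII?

CDXXVIII = 428
428 - 2 = 426

CDXXVI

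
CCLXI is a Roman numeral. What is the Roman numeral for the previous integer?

CCLXI = 261; previous is 260

CCLX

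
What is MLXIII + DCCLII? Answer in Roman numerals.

MLXIII = 1063
DCCLII = 752
1063 + 752 = 1815

MDCCCXV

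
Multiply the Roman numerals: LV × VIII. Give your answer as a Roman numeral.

LV = 55
VIII = 8
55 × 8 = 440

CDXL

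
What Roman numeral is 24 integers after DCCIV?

DCCIV = 704
704 + 24 = 728

DCCXXVIII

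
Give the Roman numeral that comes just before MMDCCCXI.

MMDCCCXI = 2811, so the previous integer is 2811 - 1 = 2810

MMDCCCX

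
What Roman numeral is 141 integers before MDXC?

MDXC = 1590
1590 - 141 = 1449

MCDXLIX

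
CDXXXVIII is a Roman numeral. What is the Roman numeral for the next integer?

CDXXXVIII = 438, so the next integer is 438 + 1 = 439

CDXXXIX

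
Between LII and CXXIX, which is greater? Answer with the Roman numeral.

LII = 52
CXXIX = 129
129 is larger

CXXIX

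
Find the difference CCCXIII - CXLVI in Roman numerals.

CCCXIII = 313
CXLVI = 146
313 - 146 = 167

CLXVII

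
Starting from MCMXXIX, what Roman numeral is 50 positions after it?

MCMXXIX = 1929
1929 + 50 = 1979

MCMLXXIX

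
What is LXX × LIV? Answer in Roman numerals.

LXX = 70
LIV = 54
70 × 54 = 3780

MMMDCCLXXX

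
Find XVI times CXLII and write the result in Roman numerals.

XVI = 16
CXLII = 142
16 × 142 = 2272

MMCCLXXII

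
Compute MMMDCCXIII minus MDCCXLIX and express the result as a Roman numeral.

MMMDCCXIII = 3713
MDCCXLIX = 1749
3713 - 1749 = 1964

MCMLXIV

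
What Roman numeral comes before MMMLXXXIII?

MMMLXXXIII = 3083; previous is 3082

MMMLXXXII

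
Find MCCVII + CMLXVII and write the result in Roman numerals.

MCCVII = 1207
CMLXVII = 967
1207 + 967 = 2174

MMCLXXIV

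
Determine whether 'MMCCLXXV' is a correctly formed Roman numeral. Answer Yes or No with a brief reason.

'MMCCLXXV': Check the rules: uses only the symbols I, V, X, L, C, D, M; no symbol is repeated more than three times in a row; V, L and D each appear at most once; no smaller symbol precedes a larger one (values never increase from left to right). Value: M (1000) + M (1000) + C (100) + C (100) + L (50) + X (10) + X (10) + V (5) = 2275. So it is a valid standard Roman numeral.

Yes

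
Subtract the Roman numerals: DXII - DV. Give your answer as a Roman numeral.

DXII = 512
DV = 505
512 - 505 = 7

VII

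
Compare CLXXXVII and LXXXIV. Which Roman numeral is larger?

CLXXXVII = 187
LXXXIV = 84
187 is larger

CLXXXVII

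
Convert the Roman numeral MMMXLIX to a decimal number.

MMMXLIX: M=1000, M=1000, M=1000, XL=40, IX=9
1000 + 1000 + 1000 + 40 + 9 = 3049

3049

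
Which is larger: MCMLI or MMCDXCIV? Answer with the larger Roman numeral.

MCMLI = 1951
MMCDXCIV = 2494
2494 is larger

MMCDXCIV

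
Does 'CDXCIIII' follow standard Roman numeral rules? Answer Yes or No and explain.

'CDXCIIII': More than 3 consecutive I's

No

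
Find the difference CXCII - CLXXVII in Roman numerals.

CXCII = 192
CLXXVII = 177
192 - 177 = 15

XV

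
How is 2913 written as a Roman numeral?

Convert 2913 to Roman numerals:
  2913 contains 2×1000 (MM)
  913 contains 1×900 (CM)
  13 contains 1×10 (X)
  3 contains 3×1 (III)

MMCMXIII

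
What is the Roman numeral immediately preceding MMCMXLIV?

MMCMXLIV = 2944; previous is 2943

MMCMXLIII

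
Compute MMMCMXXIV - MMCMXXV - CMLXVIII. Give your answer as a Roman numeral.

MMMCMXXIV = 3924, MMCMXXV = 2925, CMLXVIII = 968
3924 - 2925 = 999
999 - 968 = 31

XXXI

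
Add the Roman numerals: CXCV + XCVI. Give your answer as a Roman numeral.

CXCV = 195
XCVI = 96
195 + 96 = 291

CCXCI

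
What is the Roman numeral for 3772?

Convert 3772 to Roman numerals:
  3772 contains 3×1000 (MMM)
  772 contains 1×500 (D)
  272 contains 2×100 (CC)
  72 contains 1×50 (L)
  22 contains 2×10 (XX)
  2 contains 2×1 (II)

MMMDCCLXXII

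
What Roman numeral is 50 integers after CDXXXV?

CDXXXV = 435
435 + 50 = 485

CDLXXXV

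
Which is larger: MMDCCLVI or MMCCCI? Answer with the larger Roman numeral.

MMDCCLVI = 2756
MMCCCI = 2301
2756 is larger

MMDCCLVI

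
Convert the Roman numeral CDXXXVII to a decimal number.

CDXXXVII: CD=400, X=10, X=10, X=10, V=5, I=1, I=1
400 + 10 + 10 + 10 + 5 + 1 + 1 = 437

437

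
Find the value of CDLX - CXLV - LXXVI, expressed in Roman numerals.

CDLX = 460, CXLV = 145, LXXVI = 76
460 - 145 = 315
315 - 76 = 239

CCXXXIX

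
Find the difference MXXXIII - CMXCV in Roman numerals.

MXXXIII = 1033
CMXCV = 995
1033 - 995 = 38

XXXVIII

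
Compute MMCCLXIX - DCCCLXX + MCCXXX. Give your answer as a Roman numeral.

MMCCLXIX = 2269, DCCCLXX = 870, MCCXXX = 1230
2269 - 870 = 1399
1399 + 1230 = 2629

MMDCXXIX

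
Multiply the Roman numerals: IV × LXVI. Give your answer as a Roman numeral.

IV = 4
LXVI = 66
4 × 66 = 264

CCLXIV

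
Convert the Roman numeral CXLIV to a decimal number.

CXLIV: C=100, XL=40, IV=4
100 + 40 + 4 = 144

144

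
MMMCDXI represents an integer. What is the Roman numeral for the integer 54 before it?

MMMCDXI = 3411
3411 - 54 = 3357

MMMCCCLVII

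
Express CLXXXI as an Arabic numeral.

CLXXXI: C=100, L=50, X=10, X=10, X=10, I=1
100 + 50 + 10 + 10 + 10 + 1 = 181

181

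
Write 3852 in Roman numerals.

Convert 3852 to Roman numerals:
  3852 contains 3×1000 (MMM)
  852 contains 1×500 (D)
  352 contains 3×100 (CCC)
  52 contains 1×50 (L)
  2 contains 2×1 (II)

MMMDCCCLII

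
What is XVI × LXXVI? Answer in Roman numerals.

XVI = 16
LXXVI = 76
16 × 76 = 1216

MCCXVI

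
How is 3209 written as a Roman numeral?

Convert 3209 to Roman numerals:
  3209 contains 3×1000 (MMM)
  209 contains 2×100 (CC)
  9 contains 1×9 (IX)

MMMCCIX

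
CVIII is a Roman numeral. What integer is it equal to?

CVIII: C=100, V=5, I=1, I=1, I=1
100 + 5 + 1 + 1 + 1 = 108

108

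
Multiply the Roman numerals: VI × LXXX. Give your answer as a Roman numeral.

VI = 6
LXXX = 80
6 × 80 = 480

CDLXXX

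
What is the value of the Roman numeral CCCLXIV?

CCCLXIV: C=100, C=100, C=100, L=50, X=10, IV=4
100 + 100 + 100 + 50 + 10 + 4 = 364

364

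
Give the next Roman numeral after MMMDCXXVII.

MMMDCXXVII = 3627; next is 3628

MMMDCXXVIII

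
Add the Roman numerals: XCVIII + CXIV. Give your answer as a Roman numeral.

XCVIII = 98
CXIV = 114
98 + 114 = 212

CCXII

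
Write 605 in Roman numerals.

Convert 605 to Roman numerals:
  605 contains 1×500 (D)
  105 contains 1×100 (C)
  5 contains 1×5 (V)

DCV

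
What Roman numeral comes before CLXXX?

CLXXX = 180, so the previous integer is 180 - 1 = 179

CLXXIX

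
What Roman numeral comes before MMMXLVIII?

MMMXLVIII = 3048; previous is 3047

MMMXLVII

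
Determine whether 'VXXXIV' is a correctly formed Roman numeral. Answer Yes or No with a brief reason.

'VXXXIV': V should not appear more than once

No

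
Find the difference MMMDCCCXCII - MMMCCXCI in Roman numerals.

MMMDCCCXCII = 3892
MMMCCXCI = 3291
3892 - 3291 = 601

DCI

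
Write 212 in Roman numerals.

Convert 212 to Roman numerals:
  212 contains 2×100 (CC)
  12 contains 1×10 (X)
  2 contains 2×1 (II)

CCXII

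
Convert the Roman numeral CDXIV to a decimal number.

CDXIV: CD=400, X=10, IV=4
400 + 10 + 4 = 414

414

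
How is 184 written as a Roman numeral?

Convert 184 to Roman numerals:
  184 contains 1×100 (C)
  84 contains 1×50 (L)
  34 contains 3×10 (XXX)
  4 contains 1×4 (IV)

CLXXXIV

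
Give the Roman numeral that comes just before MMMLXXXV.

MMMLXXXV = 3085; previous is 3084

MMMLXXXIV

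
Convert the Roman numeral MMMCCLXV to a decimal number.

MMMCCLXV: M=1000, M=1000, M=1000, C=100, C=100, L=50, X=10, V=5
1000 + 1000 + 1000 + 100 + 100 + 50 + 10 + 5 = 3265

3265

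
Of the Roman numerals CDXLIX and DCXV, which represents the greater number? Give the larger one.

CDXLIX = 449
DCXV = 615
615 is larger

DCXV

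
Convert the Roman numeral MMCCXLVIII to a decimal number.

MMCCXLVIII: M=1000, M=1000, C=100, C=100, XL=40, V=5, I=1, I=1, I=1
1000 + 1000 + 100 + 100 + 40 + 5 + 1 + 1 + 1 = 2248

2248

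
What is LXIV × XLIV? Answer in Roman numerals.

LXIV = 64
XLIV = 44
64 × 44 = 2816

MMDCCCXVI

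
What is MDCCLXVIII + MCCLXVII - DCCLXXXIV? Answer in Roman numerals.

MDCCLXVIII = 1768, MCCLXVII = 1267, DCCLXXXIV = 784
1768 + 1267 = 3035
3035 - 784 = 2251

MMCCLI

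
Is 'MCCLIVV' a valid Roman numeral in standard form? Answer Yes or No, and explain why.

'MCCLIVV': V should not appear more than once

No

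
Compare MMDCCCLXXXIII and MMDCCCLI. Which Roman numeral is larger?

MMDCCCLXXXIII = 2883
MMDCCCLI = 2851
2883 is larger

MMDCCCLXXXIII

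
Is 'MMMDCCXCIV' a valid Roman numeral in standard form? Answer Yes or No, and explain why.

'MMMDCCXCIV': Check the rules: uses only the symbols I, V, X, L, C, D, M; no symbol is repeated more than three times in a row; V, L and D each appear at most once; the only places a smaller symbol precedes a larger one are the allowed subtractive pairs XC, IV, the symbol right after such a pair (if any) is smaller than the pair's first symbol, and otherwise the values never increase from left to right. Value: M (1000) + M (1000) + M (1000) + D (500) + C (100) + C (100) + XC (90) + IV (4) = 3794. So it is a valid standard Roman numeral.

Yes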